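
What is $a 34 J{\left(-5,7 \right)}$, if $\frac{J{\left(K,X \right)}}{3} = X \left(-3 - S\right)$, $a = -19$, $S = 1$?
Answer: $54264$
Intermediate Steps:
$J{\left(K,X \right)} = - 12 X$ ($J{\left(K,X \right)} = 3 X \left(-3 - 1\right) = 3 X \left(-4\right) = 3 \left(- 4 X\right) = - 12 X$)
$a 34 J{\left(-5,7 \right)} = \left(-19\right) 34 \left(\left(-12\right) 7\right) = \left(-646\right) \left(-84\right) = 54264$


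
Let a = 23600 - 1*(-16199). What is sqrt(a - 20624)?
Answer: 5*sqrt(767) ≈ 138.47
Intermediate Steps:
a = 39799 (a = 23600 + 16199 = 39799)
sqrt(a - 20624) = sqrt(39799 - 20624) = sqrt(19175) = 5*sqrt(767)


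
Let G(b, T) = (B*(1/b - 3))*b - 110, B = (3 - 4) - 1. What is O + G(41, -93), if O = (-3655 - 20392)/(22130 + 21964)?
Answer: 5884549/44094 ≈ 133.45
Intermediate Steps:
B = -2 (B = -1 - 1 = -2)
G(b, T) = -110 + b*(6 - 2/b) (G(b, T) = (-2*(1/b - 3))*b - 110 = (-2*(-3 + 1/b))*b - 110 = (6 - 2/b)*b - 110 = b*(6 - 2/b) - 110 = -110 + b*(6 - 2/b))
O = -24047/44094 ≈ -0.54536
O + G(41, -93) = -24047/44094 + (-112 + 6*41) = -24047/44094 + (-112 + 246) = -24047/44094 + 134 = 5884549/44094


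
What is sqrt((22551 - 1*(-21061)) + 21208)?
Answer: 2*sqrt(16205) ≈ 254.60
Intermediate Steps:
sqrt((22551 - 1*(-21061)) + 21208) = sqrt((22551 + 21061) + 21208) = sqrt(43612 + 21208) = sqrt(64820) = 2*sqrt(16205)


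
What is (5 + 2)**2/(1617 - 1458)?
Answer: 49/159 ≈ 0.30818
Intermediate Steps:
(5 + 2)**2/(1617 - 1458) = 7**2/159 = 49*(1/159) = 49/159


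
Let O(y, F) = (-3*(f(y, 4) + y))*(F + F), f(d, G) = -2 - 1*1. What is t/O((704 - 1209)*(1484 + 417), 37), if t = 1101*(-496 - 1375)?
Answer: -686657/71040592 ≈ -0.0096657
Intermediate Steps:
f(d, G) = -3 (f(d, G) = -2 - 1 = -3)
t = -2059971 (t = 1101*(-1871) = -2059971)
O(y, F) = 2*F*(9 - 3*y) (O(y, F) = (-3*(-3 + y))*(F + F) = (9 - 3*y)*(2*F) = 2*F*(9 - 3*y))
t/O((704 - 1209)*(1484 + 417), 37) = -2059971*1/(222*(3 - (704 - 1209)*(1484 + 417))) = -2059971*1/(222*(3 - (-505)*1901)) = -2059971*1/(222*(3 - 1*(-960005))) = -2059971*1/(222*(3 + 960005)) = -2059971/(6*37*960008) = -2059971/213121776 = -2059971*1/213121776 = -686657/71040592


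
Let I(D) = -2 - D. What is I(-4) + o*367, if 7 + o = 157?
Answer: 55052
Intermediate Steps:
o = 150 (o = -7 + 157 = 150)
I(-4) + o*367 = (-2 - 1*(-4)) + 150*367 = (-2 + 4) + 55050 = 2 + 55050 = 55052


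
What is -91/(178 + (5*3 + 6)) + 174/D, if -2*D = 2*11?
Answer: -35627/2189 ≈ -16.275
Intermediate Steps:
D = -11 ≈ -11.000
-91/(178 + (5*3 + 6)) + 174/D = -91/(178 + (5*3 + 6)) + 174/(-11) = -91/(178 + (15 + 6)) + 174*(-1/11) = -91/(178 + 21) - 174/11 = -91/199 - 174/11 = -35627/2189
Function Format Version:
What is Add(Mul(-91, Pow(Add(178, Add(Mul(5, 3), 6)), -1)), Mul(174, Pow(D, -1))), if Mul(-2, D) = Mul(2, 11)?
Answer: Rational(-35627, 2189) ≈ -16.275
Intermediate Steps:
D = -11 (D = Mul(Rational(-1, 2), Mul(2, 11)) = Mul(Rational(-1, 2), 22) = -11)
Add(Mul(-91, Pow(Add(178, Add(Mul(5, 3), 6)), -1)), Mul(174, Pow(D, -1))) = Add(Mul(-91, Pow(Add(178, Add(Mul(5, 3), 6)), -1)), Mul(174, Pow(-11, -1))) = Add(Mul(-91, Pow(Add(178, Add(15, 6)), -1)), Mul(174, Rational(-1, 11))) = Add(Mul(-91, Pow(Add(178, 21), -1)), Rational(-174, 11)) = Add(Mul(-91, Pow(199, -1)), Rational(-174, 11)) = Add(Mul(-91, Rational(1, 199)), Rational(-174, 11)) = Add(Rational(-91, 199), Rational(-174, 11)) = Rational(-35627, 2189)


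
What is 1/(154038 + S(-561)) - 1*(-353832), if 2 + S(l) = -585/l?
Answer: 10192104930451/28804927 ≈ 3.5383e+5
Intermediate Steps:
S(l) = -2 - 585/l
1/(154038 + S(-561)) - 1*(-353832) = 1/(154038 + (-2 - 585/(-561))) - 1*(-353832) = 1/(154038 + (-2 - 585*(-1/561))) + 353832 = 1/(154038 + (-2 + 195/187)) + 353832 = 1/(154038 - 179/187) + 353832 = 1/(28804927/187) + 353832 = 187/28804927 + 353832 = 10192104930451/28804927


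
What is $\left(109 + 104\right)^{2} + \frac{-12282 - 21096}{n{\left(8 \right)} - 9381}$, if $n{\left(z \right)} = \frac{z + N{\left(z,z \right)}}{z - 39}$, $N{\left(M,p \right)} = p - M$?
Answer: $\frac{13195201929}{290819} \approx 45373.0$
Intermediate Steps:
$n{\left(z \right)} = \frac{z}{-39 + z}$ ($n{\left(z \right)} = \frac{z + \left(z - z\right)}{z - 39} = \frac{z + 0}{-39 + z} = \frac{z}{-39 + z}$)
$\left(109 + 104\right)^{2} + \frac{-12282 - 21096}{n{\left(8 \right)} - 9381} = \left(109 + 104\right)^{2} + \frac{-12282 - 21096}{\frac{8}{-39 + 8} - 9381} = 213^{2} - \frac{33378}{\frac{8}{-31} - 9381} = 45369 - \frac{33378}{8 \left(- \frac{1}{31}\right) - 9381} = 45369 - \frac{33378}{- \frac{8}{31} - 9381} = 45369 - \frac{33378}{- \frac{290819}{31}} = 45369 - - \frac{1034718}{290819} = 45369 + \frac{1034718}{290819} = \frac{13195201929}{290819}$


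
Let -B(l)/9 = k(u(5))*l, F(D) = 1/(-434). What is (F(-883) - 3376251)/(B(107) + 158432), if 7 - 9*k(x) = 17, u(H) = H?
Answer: -1465292935/69223868 ≈ -21.167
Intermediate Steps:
F(D) = -1/434
k(x) = -10/9 (k(x) = 7/9 - ⅑*17 = 7/9 - 17/9 = -10/9)
B(l) = 10*l (B(l) = -(-10)*l = 10*l)
(F(-883) - 3376251)/(B(107) + 158432) = (-1/434 - 3376251)/(10*107 + 158432) = -1465292935/(434*(1070 + 158432)) = -1465292935/434/159502 = -1465292935/434*1/159502 = -1465292935/69223868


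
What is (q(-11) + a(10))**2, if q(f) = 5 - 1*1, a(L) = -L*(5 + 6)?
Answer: 11236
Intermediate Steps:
a(L) = -11*L (a(L) = -L*11 = -11*L)
q(f) = 4 (q(f) = 5 - 1 = 4)
(q(-11) + a(10))**2 = (4 - 11*10)**2 = (4 - 110)**2 = (-106)**2 = 11236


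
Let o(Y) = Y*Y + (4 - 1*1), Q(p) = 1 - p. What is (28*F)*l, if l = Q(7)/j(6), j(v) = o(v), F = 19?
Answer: -1064/13 ≈ -81.846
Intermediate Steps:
o(Y) = 3 + Y² (o(Y) = Y² + (4 - 1) = Y² + 3 = 3 + Y²)
j(v) = 3 + v²
l = -2/13 (l = (1 - 1*7)/(3 + 6²) = (1 - 7)/(3 + 36) = -6/39 = -6*1/39 = -2/13 ≈ -0.15385)
(28*F)*l = (28*19)*(-2/13) = 532*(-2/13) = -1064/13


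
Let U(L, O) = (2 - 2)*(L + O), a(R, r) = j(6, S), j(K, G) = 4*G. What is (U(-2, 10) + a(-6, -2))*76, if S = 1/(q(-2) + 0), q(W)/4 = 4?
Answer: 19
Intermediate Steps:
q(W) = 16 (q(W) = 4*4 = 16)
S = 1/16 (S = 1/(16 + 0) = 1/16 ≈ 0.062500)
a(R, r) = 1/4 (a(R, r) = 4*(1/16) = 1/4)
U(L, O) = 0 (U(L, O) = 0*(L + O) = 0)
(U(-2, 10) + a(-6, -2))*76 = (0 + 1/4)*76 = (1/4)*76 = 19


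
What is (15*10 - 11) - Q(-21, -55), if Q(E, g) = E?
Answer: 160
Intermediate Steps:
(15*10 - 11) - Q(-21, -55) = (15*10 - 11) - 1*(-21) = (150 - 11) + 21 = 139 + 21 = 160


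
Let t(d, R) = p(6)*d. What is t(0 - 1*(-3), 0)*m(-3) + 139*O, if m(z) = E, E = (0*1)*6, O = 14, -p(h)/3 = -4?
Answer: 1946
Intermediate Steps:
p(h) = 12 (p(h) = -3*(-4) = 12)
t(d, R) = 12*d
E = 0 (E = 0*6 = 0)
m(z) = 0
t(0 - 1*(-3), 0)*m(-3) + 139*O = (12*(0 - 1*(-3)))*0 + 139*14 = (12*(0 + 3))*0 + 1946 = (12*3)*0 + 1946 = 36*0 + 1946 = 0 + 1946 = 1946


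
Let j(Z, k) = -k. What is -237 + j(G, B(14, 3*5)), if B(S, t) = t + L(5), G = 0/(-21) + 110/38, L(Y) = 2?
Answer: -254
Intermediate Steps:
G = 55/19 (G = 0*(-1/21) + 110*(1/38) = 0 + 55/19 = 55/19 ≈ 2.8947)
B(S, t) = 2 + t (B(S, t) = t + 2 = 2 + t)
-237 + j(G, B(14, 3*5)) = -237 - (2 + 3*5) = -237 - (2 + 15) = -237 - 1*17 = -237 - 17 = -254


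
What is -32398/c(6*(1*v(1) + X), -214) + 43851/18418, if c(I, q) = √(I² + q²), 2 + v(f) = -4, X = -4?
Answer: 43851/18418 - 16199*√12349/12349 ≈ -143.39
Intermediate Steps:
v(f) = -6 (v(f) = -2 - 4 = -6)
-32398/c(6*(1*v(1) + X), -214) + 43851/18418 = -32398/√((6*(1*(-6) - 4))² + (-214)²) + 43851/18418 = -32398/√((6*(-6 - 4))² + 45796) + 43851*(1/18418) = -32398/√((6*(-10))² + 45796) + 43851/18418 = -32398/√((-60)² + 45796) + 43851/18418 = -32398/√(3600 + 45796) + 43851/18418 = -32398*√12349/24698 + 43851/18418 = -16199*√12349/12349 + 43851/18418 = 43851/18418 - 16199*√12349/12349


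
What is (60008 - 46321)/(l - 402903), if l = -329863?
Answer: -13687/732766 ≈ -0.018679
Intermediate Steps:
(60008 - 46321)/(l - 402903) = (60008 - 46321)/(-329863 - 402903) = 13687/(-732766) = 13687*(-1/732766) = -13687/732766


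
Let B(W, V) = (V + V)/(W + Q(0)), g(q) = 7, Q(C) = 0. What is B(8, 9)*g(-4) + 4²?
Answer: 127/4 ≈ 31.750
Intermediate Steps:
B(W, V) = 2*V/W (B(W, V) = (V + V)/(W + 0) = (2*V)/W = 2*V/W)
B(8, 9)*g(-4) + 4² = (2*9/8)*7 + 4² = (2*9*(⅛))*7 + 16 = (9/4)*7 + 16 = 63/4 + 16 = 127/4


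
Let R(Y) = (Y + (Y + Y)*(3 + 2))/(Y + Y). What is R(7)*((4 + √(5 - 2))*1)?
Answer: 22 + 11*√3/2 ≈ 31.526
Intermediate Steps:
R(Y) = 11/2 (R(Y) = (Y + (2*Y)*5)/((2*Y)) = (Y + 10*Y)*(1/(2*Y)) = (11*Y)*(1/(2*Y)) = 11/2)
R(7)*((4 + √(5 - 2))*1) = 11*((4 + √(5 - 2))*1)/2 = 11*((4 + √3)*1)/2 = 11*(4 + √3)/2 = 22 + 11*√3/2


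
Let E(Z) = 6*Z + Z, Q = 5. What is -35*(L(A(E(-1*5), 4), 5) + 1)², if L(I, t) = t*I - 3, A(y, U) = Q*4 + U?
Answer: -487340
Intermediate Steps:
E(Z) = 7*Z
A(y, U) = 20 + U (A(y, U) = 5*4 + U = 20 + U)
L(I, t) = -3 + I*t (L(I, t) = I*t - 3 = -3 + I*t)
-35*(L(A(E(-1*5), 4), 5) + 1)² = -35*((-3 + (20 + 4)*5) + 1)² = -35*((-3 + 24*5) + 1)² = -35*((-3 + 120) + 1)² = -35*(117 + 1)² = -35*118² = -35*13924 = -487340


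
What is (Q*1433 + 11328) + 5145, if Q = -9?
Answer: 3576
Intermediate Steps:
(Q*1433 + 11328) + 5145 = (-9*1433 + 11328) + 5145 = (-12897 + 11328) + 5145 = -1569 + 5145 = 3576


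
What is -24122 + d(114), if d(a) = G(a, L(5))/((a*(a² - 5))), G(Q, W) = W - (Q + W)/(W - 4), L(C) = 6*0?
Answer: -1253475607/51964 ≈ -24122.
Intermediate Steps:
L(C) = 0
G(Q, W) = W - (Q + W)/(-4 + W)
d(a) = 1/(4*(-5 + a²)) (d(a) = ((0² - a - 5*0)/(-4 + 0))/((a*(a² - 5))) = ((0 - a + 0)/(-4))/((a*(-5 + a²))) = (-(-1)*a/4)*(1/(a*(-5 + a²))) = (a/4)*(1/(a*(-5 + a²))) = 1/(4*(-5 + a²)))
-24122 + d(114) = -24122 + 1/(4*(-5 + 114²)) = -24122 + 1/(4*(-5 + 12996)) = -24122 + (¼)/12991 = -24122 + (¼)*(1/12991) = -24122 + 1/51964 = -1253475607/51964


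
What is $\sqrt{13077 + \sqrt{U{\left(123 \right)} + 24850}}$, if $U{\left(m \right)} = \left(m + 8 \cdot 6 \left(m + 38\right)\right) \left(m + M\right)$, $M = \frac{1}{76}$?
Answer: $\frac{\sqrt{18883188 + 38 \sqrt{1430464381}}}{38} \approx 118.63$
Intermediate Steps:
$M = \frac{1}{76} \approx 0.013158$
$U{\left(m \right)} = \left(1824 + 49 m\right) \left(\frac{1}{76} + m\right)$ ($U{\left(m \right)} = \left(m + 8 \cdot 6 \left(m + 38\right)\right) \left(m + \frac{1}{76}\right) = \left(m + 48 \left(38 + m\right)\right) \left(\frac{1}{76} + m\right) = \left(m + \left(1824 + 48 m\right)\right) \left(\frac{1}{76} + m\right) = \left(1824 + 49 m\right) \left(\frac{1}{76} + m\right)$)
$\sqrt{13077 + \sqrt{U{\left(123 \right)} + 24850}} = \sqrt{13077 + \sqrt{\left(24 + 49 \cdot 123^{2} + \frac{138673}{76} \cdot 123\right) + 24850}} = \sqrt{13077 + \sqrt{\left(24 + 49 \cdot 15129 + \frac{17056779}{76}\right) + 24850}} = \sqrt{13077 + \sqrt{\left(24 + 741321 + \frac{17056779}{76}\right) + 24850}} = \sqrt{13077 + \sqrt{\frac{73398999}{76} + 24850}} = \sqrt{13077 + \sqrt{\frac{75287599}{76}}} = \sqrt{13077 + \frac{\sqrt{1430464381}}{38}}$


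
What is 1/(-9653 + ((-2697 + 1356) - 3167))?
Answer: -1/14161 ≈ -7.0616e-5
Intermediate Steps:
1/(-9653 + ((-2697 + 1356) - 3167)) = 1/(-9653 + (-1341 - 3167)) = 1/(-9653 - 4508) = 1/(-14161) = -1/14161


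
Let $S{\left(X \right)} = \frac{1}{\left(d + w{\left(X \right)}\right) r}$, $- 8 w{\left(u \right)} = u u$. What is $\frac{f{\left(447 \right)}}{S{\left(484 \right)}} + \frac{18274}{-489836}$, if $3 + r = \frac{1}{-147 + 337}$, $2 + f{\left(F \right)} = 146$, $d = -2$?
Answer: $\frac{293829816605201}{23267210} \approx 1.2628 \cdot 10^{7}$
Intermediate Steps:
$f{\left(F \right)} = 144$ ($f{\left(F \right)} = -2 + 146 = 144$)
$w{\left(u \right)} = - \frac{u^{2}}{8}$ ($w{\left(u \right)} = - \frac{u u}{8} = - \frac{u^{2}}{8}$)
$r = - \frac{569}{190}$ ($r = -3 + \frac{1}{-147 + 337} = -3 + \frac{1}{190} = - \frac{569}{190} \approx -2.9947$)
$S{\left(X \right)} = - \frac{190}{569 \left(-2 - \frac{X^{2}}{8}\right)}$ ($S{\left(X \right)} = \frac{1}{\left(-2 - \frac{X^{2}}{8}\right) \left(- \frac{569}{190}\right)} = \frac{1}{-2 - \frac{X^{2}}{8}} \left(- \frac{190}{569}\right) = - \frac{190}{569 \left(-2 - \frac{X^{2}}{8}\right)}$)
$\frac{f{\left(447 \right)}}{S{\left(484 \right)}} + \frac{18274}{-489836} = \frac{144}{\frac{1520}{569} \frac{1}{16 + 484^{2}}} + \frac{18274}{-489836} = \frac{144}{\frac{1520}{569} \frac{1}{16 + 234256}} + 18274 \left(- \frac{1}{489836}\right) = \frac{144}{\frac{1520}{569} \cdot \frac{1}{234272}} - \frac{9137}{244918} = \frac{144}{\frac{95}{8331298}} - \frac{9137}{244918} = 144 \cdot \frac{8331298}{95} - \frac{9137}{244918} = \frac{1199706912}{95} - \frac{9137}{244918} = \frac{293829816605201}{23267210}$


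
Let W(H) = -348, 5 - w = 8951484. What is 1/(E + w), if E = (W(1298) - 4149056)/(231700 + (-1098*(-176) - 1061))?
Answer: -423887/3794419728277 ≈ -1.1171e-7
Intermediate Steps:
w = -8951479 (w = 5 - 1*8951484 = 5 - 8951484 = -8951479)
E = -4149404/423887 (E = (-348 - 4149056)/(231700 + (-1098*(-176) - 1061)) = -4149404/(231700 + (193248 - 1061)) = -4149404/(231700 + 192187) = -4149404/423887 ≈ -9.7889)
1/(E + w) = 1/(-4149404/423887 - 8951479) = 1/(-3794419728277/423887) = -423887/3794419728277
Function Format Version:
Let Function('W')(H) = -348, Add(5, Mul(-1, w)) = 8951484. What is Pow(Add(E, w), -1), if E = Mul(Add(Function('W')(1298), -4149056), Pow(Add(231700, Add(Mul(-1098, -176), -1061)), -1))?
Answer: Rational(-423887, 3794419728277) ≈ -1.1171e-7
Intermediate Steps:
w = -8951479 (w = Add(5, Mul(-1, 8951484)) = Add(5, -8951484) = -8951479)
E = Rational(-4149404, 423887) (E = Mul(Add(-348, -4149056), Pow(Add(231700, Add(Mul(-1098, -176), -1061)), -1)) = Mul(-4149404, Pow(Add(231700, Add(193248, -1061)), -1)) = Mul(-4149404, Pow(Add(231700, 192187), -1)) = Mul(-4149404, Pow(423887, -1)) = Mul(-4149404, Rational(1, 423887)) = Rational(-4149404, 423887) ≈ -9.7889)
Pow(Add(E, w), -1) = Pow(Add(Rational(-4149404, 423887), -8951479), -1) = Pow(Rational(-3794419728277, 423887), -1) = Rational(-423887, 3794419728277)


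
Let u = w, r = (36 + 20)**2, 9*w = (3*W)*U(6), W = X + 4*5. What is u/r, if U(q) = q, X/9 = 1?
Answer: 29/1568 ≈ 0.018495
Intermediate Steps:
X = 9 (X = 9*1 = 9)
W = 29 (W = 9 + 4*5 = 9 + 20 = 29)
w = 58 (w = ((3*29)*6)/9 = (87*6)/9 = (1/9)*522 = 58)
r = 3136 (r = 56**2 = 3136)
u = 58
u/r = 58/3136 = 58*(1/3136) = 29/1568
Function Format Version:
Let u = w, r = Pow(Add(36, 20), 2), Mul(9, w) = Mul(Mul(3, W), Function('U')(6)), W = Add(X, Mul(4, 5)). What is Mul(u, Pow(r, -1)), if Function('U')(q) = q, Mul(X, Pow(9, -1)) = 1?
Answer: Rational(29, 1568) ≈ 0.018495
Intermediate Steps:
X = 9 (X = Mul(9, 1) = 9)
W = 29 (W = Add(9, Mul(4, 5)) = Add(9, 20) = 29)
w = 58 (w = Mul(Rational(1, 9), Mul(Mul(3, 29), 6)) = Mul(Rational(1, 9), Mul(87, 6)) = Mul(Rational(1, 9), 522) = 58)
r = 3136 (r = Pow(56, 2) = 3136)
u = 58
Mul(u, Pow(r, -1)) = Mul(58, Pow(3136, -1)) = Mul(58, Rational(1, 3136)) = Rational(29, 1568)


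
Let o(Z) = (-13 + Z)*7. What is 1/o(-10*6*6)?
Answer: -1/2611 ≈ -0.00038300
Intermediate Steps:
o(Z) = -91 + 7*Z
1/o(-10*6*6) = 1/(-91 + 7*(-10*6*6)) = 1/(-91 + 7*(-60*6)) = 1/(-91 + 7*(-360)) = 1/(-91 - 2520) = 1/(-2611) = -1/2611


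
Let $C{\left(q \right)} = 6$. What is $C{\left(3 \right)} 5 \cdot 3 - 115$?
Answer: $-25$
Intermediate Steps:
$C{\left(3 \right)} 5 \cdot 3 - 115 = 6 \cdot 5 \cdot 3 - 115 = 6 \cdot 15 - 115 = 90 - 115 = -25$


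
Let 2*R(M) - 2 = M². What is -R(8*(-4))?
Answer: -513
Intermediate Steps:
R(M) = 1 + M²/2
-R(8*(-4)) = -(1 + (8*(-4))²/2) = -(1 + (½)*(-32)²) = -(1 + (½)*1024) = -(1 + 512) = -1*513 = -513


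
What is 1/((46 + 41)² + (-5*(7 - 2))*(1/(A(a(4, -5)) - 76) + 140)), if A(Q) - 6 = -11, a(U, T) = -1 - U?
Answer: 81/329614 ≈ 0.00024574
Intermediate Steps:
A(Q) = -5 (A(Q) = 6 - 11 = -5)
1/((46 + 41)² + (-5*(7 - 2))*(1/(A(a(4, -5)) - 76) + 140)) = 1/((46 + 41)² + (-5*(7 - 2))*(1/(-5 - 76) + 140)) = 1/(87² + (-5*5)*(1/(-81) + 140)) = 1/(7569 - 25*(-1/81 + 140)) = 1/(7569 - 25*11339/81) = 1/(7569 - 283475/81) = 1/(329614/81) = 81/329614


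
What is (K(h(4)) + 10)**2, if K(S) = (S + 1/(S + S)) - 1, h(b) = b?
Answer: 11025/64 ≈ 172.27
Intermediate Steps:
K(S) = -1 + S + 1/(2*S) (K(S) = (S + 1/(2*S)) - 1 = -1 + S + 1/(2*S))
(K(h(4)) + 10)**2 = ((-1 + 4 + (1/2)/4) + 10)**2 = ((-1 + 4 + (1/2)*(1/4)) + 10)**2 = ((-1 + 4 + 1/8) + 10)**2 = (25/8 + 10)**2 = (105/8)**2 = 11025/64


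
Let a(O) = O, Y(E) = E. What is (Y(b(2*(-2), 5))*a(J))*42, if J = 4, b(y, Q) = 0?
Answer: 0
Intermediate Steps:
(Y(b(2*(-2), 5))*a(J))*42 = (0*4)*42 = 0*42 = 0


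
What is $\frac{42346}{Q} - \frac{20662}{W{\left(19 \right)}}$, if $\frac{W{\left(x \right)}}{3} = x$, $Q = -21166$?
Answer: $- \frac{11572253}{31749} \approx -364.49$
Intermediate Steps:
$W{\left(x \right)} = 3 x$
$\frac{42346}{Q} - \frac{20662}{W{\left(19 \right)}} = \frac{42346}{-21166} - \frac{20662}{3 \cdot 19} = 42346 \left(- \frac{1}{21166}\right) - \frac{20662}{57} = - \frac{21173}{10583} - \frac{20662}{57} = - \frac{11572253}{31749}$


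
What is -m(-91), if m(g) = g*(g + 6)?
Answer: -7735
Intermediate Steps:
m(g) = g*(6 + g)
-m(-91) = -(-91)*(6 - 91) = -(-91)*(-85) = -1*7735 = -7735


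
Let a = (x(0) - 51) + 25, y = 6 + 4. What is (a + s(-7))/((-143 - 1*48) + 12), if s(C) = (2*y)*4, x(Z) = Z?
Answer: -54/179 ≈ -0.30168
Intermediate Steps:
y = 10
a = -26 (a = (0 - 51) + 25 = -51 + 25 = -26)
s(C) = 80 (s(C) = (2*10)*4 = 20*4 = 80)
(a + s(-7))/((-143 - 1*48) + 12) = (-26 + 80)/((-143 - 1*48) + 12) = 54/((-143 - 48) + 12) = 54/(-191 + 12) = 54/(-179) = 54*(-1/179) = -54/179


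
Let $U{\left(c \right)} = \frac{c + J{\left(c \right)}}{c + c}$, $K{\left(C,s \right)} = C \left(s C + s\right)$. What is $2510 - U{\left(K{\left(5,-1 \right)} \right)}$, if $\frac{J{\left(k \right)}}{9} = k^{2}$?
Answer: $\frac{5289}{2} \approx 2644.5$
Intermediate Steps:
$J{\left(k \right)} = 9 k^{2}$
$K{\left(C,s \right)} = C \left(s + C s\right)$ ($K{\left(C,s \right)} = C \left(C s + s\right) = C \left(s + C s\right)$)
$U{\left(c \right)} = \frac{c + 9 c^{2}}{2 c}$ ($U{\left(c \right)} = \frac{c + 9 c^{2}}{c + c} = \frac{c + 9 c^{2}}{2 c}$)
$2510 - U{\left(K{\left(5,-1 \right)} \right)} = 2510 - \left(\frac{1}{2} + \frac{9 \cdot 5 \left(-1\right) \left(1 + 5\right)}{2}\right) = 2510 - \left(\frac{1}{2} + \frac{9 \cdot 5 \left(-1\right) 6}{2}\right) = 2510 - \left(\frac{1}{2} + \frac{9}{2} \left(-30\right)\right) = 2510 - \left(\frac{1}{2} - 135\right) = 2510 - - \frac{269}{2} = 2510 + \frac{269}{2} = \frac{5289}{2}$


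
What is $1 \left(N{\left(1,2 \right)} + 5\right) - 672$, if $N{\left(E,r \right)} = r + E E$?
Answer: $-664$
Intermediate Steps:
$N{\left(E,r \right)} = r + E^{2}$
$1 \left(N{\left(1,2 \right)} + 5\right) - 672 = 1 \left(\left(2 + 1^{2}\right) + 5\right) - 672 = 1 \left(\left(2 + 1\right) + 5\right) - 672 = 1 \left(3 + 5\right) - 672 = 1 \cdot 8 - 672 = 8 - 672 = -664$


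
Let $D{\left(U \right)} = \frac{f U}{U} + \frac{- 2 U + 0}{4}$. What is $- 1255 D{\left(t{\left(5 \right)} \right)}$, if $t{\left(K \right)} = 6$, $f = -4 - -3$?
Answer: $5020$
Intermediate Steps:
$f = -1$ ($f = -4 + 3 = -1$)
$D{\left(U \right)} = -1 - \frac{U}{2}$ ($D{\left(U \right)} = \frac{\left(-1\right) U}{U} + \frac{- 2 U + 0}{4} = -1 + - 2 U \frac{1}{4} = -1 - \frac{U}{2}$)
$- 1255 D{\left(t{\left(5 \right)} \right)} = - 1255 \left(-1 - 3\right) = \left(-1255\right) \left(-4\right) = 5020$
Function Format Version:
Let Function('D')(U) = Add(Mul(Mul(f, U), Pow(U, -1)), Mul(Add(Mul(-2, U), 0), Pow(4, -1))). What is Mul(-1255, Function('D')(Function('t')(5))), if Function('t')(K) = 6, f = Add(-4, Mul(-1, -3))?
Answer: 5020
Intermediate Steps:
f = -1 (f = Add(-4, 3) = -1)
Function('D')(U) = Add(-1, Mul(Rational(-1, 2), U)) (Function('D')(U) = Add(Mul(Mul(-1, U), Pow(U, -1)), Mul(Add(Mul(-2, U), 0), Pow(4, -1))) = Add(-1, Mul(Mul(-2, U), Rational(1, 4))) = Add(-1, Mul(Rational(-1, 2), U)))
Mul(-1255, Function('D')(Function('t')(5))) = Mul(-1255, Add(-1, Mul(Rational(-1, 2), 6))) = Mul(-1255, Add(-1, -3)) = Mul(-1255, -4) = 5020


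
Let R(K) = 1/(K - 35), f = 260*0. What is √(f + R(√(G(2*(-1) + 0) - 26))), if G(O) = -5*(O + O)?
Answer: (-35 + I*√6)^(-½) ≈ 0.0058968 - 0.16872*I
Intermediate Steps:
G(O) = -10*O
f = 0
R(K) = 1/(-35 + K)
√(f + R(√(G(2*(-1) + 0) - 26))) = √(0 + 1/(-35 + √(-10*(2*(-1) + 0) - 26))) = √(0 + 1/(-35 + √(-10*(-2 + 0) - 26))) = √(0 + 1/(-35 + √(-10*(-2) - 26))) = √(0 + 1/(-35 + √(20 - 26))) = √(0 + 1/(-35 + √(-6))) = √(0 + 1/(-35 + I*√6)) = √(1/(-35 + I*√6)) = (-35 + I*√6)^(-½)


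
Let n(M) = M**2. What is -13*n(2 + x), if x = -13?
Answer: -1573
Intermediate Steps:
-13*n(2 + x) = -13*(2 - 13)**2 = -13*(-11)**2 = -13*121 = -1573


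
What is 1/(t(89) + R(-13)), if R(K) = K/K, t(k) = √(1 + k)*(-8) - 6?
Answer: 1/1147 - 24*√10/5735 ≈ -0.012362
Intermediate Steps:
t(k) = -6 - 8*√(1 + k) (t(k) = -8*√(1 + k) - 6 = -6 - 8*√(1 + k))
R(K) = 1
1/(t(89) + R(-13)) = 1/((-6 - 8*√(1 + 89)) + 1) = 1/((-6 - 24*√10) + 1) = 1/(-5 - 24*√10)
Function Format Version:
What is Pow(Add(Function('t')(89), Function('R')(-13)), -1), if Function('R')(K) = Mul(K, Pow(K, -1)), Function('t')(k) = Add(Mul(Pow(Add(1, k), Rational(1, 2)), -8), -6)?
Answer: Add(Rational(1, 1147), Mul(Rational(-24, 5735), Pow(10, Rational(1, 2)))) ≈ -0.012362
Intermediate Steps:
Function('t')(k) = Add(-6, Mul(-8, Pow(Add(1, k), Rational(1, 2)))) (Function('t')(k) = Add(Mul(-8, Pow(Add(1, k), Rational(1, 2))), -6) = Add(-6, Mul(-8, Pow(Add(1, k), Rational(1, 2)))))
Function('R')(K) = 1
Pow(Add(Function('t')(89), Function('R')(-13)), -1) = Pow(Add(Add(-6, Mul(-8, Pow(Add(1, 89), Rational(1, 2)))), 1), -1) = Pow(Add(Add(-6, Mul(-8, Pow(90, Rational(1, 2)))), 1), -1) = Pow(Add(Add(-6, Mul(-8, Mul(3, Pow(10, Rational(1, 2))))), 1), -1) = Pow(Add(Add(-6, Mul(-24, Pow(10, Rational(1, 2)))), 1), -1) = Pow(Add(-5, Mul(-24, Pow(10, Rational(1, 2)))), -1)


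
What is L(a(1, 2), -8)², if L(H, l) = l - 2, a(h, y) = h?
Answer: 100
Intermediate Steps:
L(H, l) = -2 + l
L(a(1, 2), -8)² = (-2 - 8)² = (-10)² = 100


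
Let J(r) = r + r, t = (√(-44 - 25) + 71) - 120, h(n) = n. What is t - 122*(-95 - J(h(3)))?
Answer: 12273 + I*√69 ≈ 12273.0 + 8.3066*I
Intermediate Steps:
t = -49 + I*√69 (t = (√(-69) + 71) - 120 = (I*√69 + 71) - 120 = (71 + I*√69) - 120 = -49 + I*√69 ≈ -49.0 + 8.3066*I)
J(r) = 2*r
t - 122*(-95 - J(h(3))) = (-49 + I*√69) - 122*(-95 - 2*3) = (-49 + I*√69) - 122*(-95 - 1*6) = (-49 + I*√69) - 122*(-95 - 6) = (-49 + I*√69) - 122*(-101) = (-49 + I*√69) + 12322 = 12273 + I*√69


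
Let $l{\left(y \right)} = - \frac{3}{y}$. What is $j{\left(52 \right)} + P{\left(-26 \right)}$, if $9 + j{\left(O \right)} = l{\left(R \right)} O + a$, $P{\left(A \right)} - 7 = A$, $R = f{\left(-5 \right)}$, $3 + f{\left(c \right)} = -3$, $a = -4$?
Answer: $-6$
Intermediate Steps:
$f{\left(c \right)} = -6$ ($f{\left(c \right)} = -3 - 3 = -6$)
$R = -6$
$P{\left(A \right)} = 7 + A$
$j{\left(O \right)} = -13 + \frac{O}{2}$ ($j{\left(O \right)} = -9 + \left(- \frac{3}{-6} O - 4\right) = -9 + \left(\left(-3\right) \left(- \frac{1}{6}\right) O - 4\right) = -9 + \left(\frac{O}{2} - 4\right) = -9 + \left(-4 + \frac{O}{2}\right) = -13 + \frac{O}{2}$)
$j{\left(52 \right)} + P{\left(-26 \right)} = \left(-13 + \frac{1}{2} \cdot 52\right) + \left(7 - 26\right) = \left(-13 + 26\right) - 19 = 13 - 19 = -6$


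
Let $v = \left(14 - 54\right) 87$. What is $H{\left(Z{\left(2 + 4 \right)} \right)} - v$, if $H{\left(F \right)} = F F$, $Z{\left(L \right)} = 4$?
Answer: $3496$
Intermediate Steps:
$v = -3480$ ($v = \left(-40\right) 87 = -3480$)
$H{\left(F \right)} = F^{2}$
$H{\left(Z{\left(2 + 4 \right)} \right)} - v = 4^{2} - -3480 = 16 + 3480 = 3496$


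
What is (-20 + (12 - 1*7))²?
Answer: 225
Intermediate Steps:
(-20 + (12 - 1*7))² = (-20 + (12 - 7))² = (-20 + 5)² = (-15)² = 225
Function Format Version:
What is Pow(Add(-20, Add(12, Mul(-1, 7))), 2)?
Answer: 225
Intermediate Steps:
Pow(Add(-20, Add(12, Mul(-1, 7))), 2) = Pow(Add(-20, Add(12, -7)), 2) = Pow(Add(-20, 5), 2) = Pow(-15, 2) = 225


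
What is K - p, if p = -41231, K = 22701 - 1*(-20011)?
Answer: 83943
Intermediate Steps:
K = 42712 (K = 22701 + 20011 = 42712)
K - p = 42712 - 1*(-41231) = 42712 + 41231 = 83943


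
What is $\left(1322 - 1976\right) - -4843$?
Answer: $4189$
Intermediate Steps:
$\left(1322 - 1976\right) - -4843 = \left(1322 - 1976\right) + 4843 = -654 + 4843 = 4189$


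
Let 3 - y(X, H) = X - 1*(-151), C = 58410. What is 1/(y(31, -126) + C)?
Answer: 1/58231 ≈ 1.7173e-5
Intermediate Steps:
y(X, H) = -148 - X (y(X, H) = 3 - (X - 1*(-151)) = 3 - (X + 151) = 3 - (151 + X) = 3 + (-151 - X) = -148 - X)
1/(y(31, -126) + C) = 1/((-148 - 1*31) + 58410) = 1/((-148 - 31) + 58410) = 1/(-179 + 58410) = 1/58231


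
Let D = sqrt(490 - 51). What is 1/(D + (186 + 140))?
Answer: 326/105837 - sqrt(439)/105837 ≈ 0.0028822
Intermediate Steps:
D = sqrt(439) ≈ 20.952
1/(D + (186 + 140)) = 1/(sqrt(439) + (186 + 140)) = 1/(sqrt(439) + 326) = 1/(326 + sqrt(439))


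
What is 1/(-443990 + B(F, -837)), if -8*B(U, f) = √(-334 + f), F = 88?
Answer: -28415360/12616135687571 + 8*I*√1171/12616135687571 ≈ -2.2523e-6 + 2.1699e-11*I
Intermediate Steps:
B(U, f) = -√(-334 + f)/8
1/(-443990 + B(F, -837)) = 1/(-443990 - √(-334 - 837)/8) = 1/(-443990 - I*√1171/8)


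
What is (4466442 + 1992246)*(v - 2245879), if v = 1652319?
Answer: -3833618849280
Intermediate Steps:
(4466442 + 1992246)*(v - 2245879) = (4466442 + 1992246)*(1652319 - 2245879) = 6458688*(-593560) = -3833618849280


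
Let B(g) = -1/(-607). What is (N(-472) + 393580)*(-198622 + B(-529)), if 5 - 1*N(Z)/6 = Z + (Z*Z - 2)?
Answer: 113359880708250/607 ≈ 1.8675e+11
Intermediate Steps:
B(g) = 1/607 (B(g) = -1*(-1/607) = 1/607)
N(Z) = 42 - 6*Z - 6*Z² (N(Z) = 30 - 6*(Z + (Z*Z - 2)) = 30 - 6*(Z + (Z² - 2)) = 30 - 6*(Z + (-2 + Z²)) = 30 - 6*(-2 + Z + Z²) = 30 + (12 - 6*Z - 6*Z²) = 42 - 6*Z - 6*Z²)
(N(-472) + 393580)*(-198622 + B(-529)) = ((42 - 6*(-472) - 6*(-472)²) + 393580)*(-198622 + 1/607) = ((42 + 2832 - 6*222784) + 393580)*(-120563553/607) = ((42 + 2832 - 1336704) + 393580)*(-120563553/607) = (-1333830 + 393580)*(-120563553/607) = -940250*(-120563553/607) = 113359880708250/607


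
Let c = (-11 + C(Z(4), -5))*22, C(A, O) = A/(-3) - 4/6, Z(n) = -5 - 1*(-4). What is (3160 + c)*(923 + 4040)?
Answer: 43336916/3 ≈ 1.4446e+7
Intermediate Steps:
Z(n) = -1 (Z(n) = -5 + 4 = -1)
C(A, O) = -⅔ - A/3 (C(A, O) = A*(-⅓) - 4*⅙ = -A/3 - ⅔ = -⅔ - A/3)
c = -748/3 (c = (-11 + (-⅔ - ⅓*(-1)))*22 = (-11 + (-⅔ + ⅓))*22 = (-11 - ⅓)*22 = -34/3*22 = -748/3 ≈ -249.33)
(3160 + c)*(923 + 4040) = (3160 - 748/3)*(923 + 4040) = (8732/3)*4963 = 43336916/3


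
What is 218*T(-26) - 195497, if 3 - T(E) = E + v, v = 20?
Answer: -193535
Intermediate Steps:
T(E) = -17 - E (T(E) = 3 - (E + 20) = 3 - (20 + E) = 3 + (-20 - E) = -17 - E)
218*T(-26) - 195497 = 218*(-17 - 1*(-26)) - 195497 = 218*(-17 + 26) - 195497 = 218*9 - 195497 = 1962 - 195497 = -193535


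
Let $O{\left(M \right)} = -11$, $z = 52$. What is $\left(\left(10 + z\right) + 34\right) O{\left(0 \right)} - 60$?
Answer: $-1116$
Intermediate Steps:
$\left(\left(10 + z\right) + 34\right) O{\left(0 \right)} - 60 = \left(\left(10 + 52\right) + 34\right) \left(-11\right) - 60 = \left(62 + 34\right) \left(-11\right) - 60 = 96 \left(-11\right) - 60 = -1056 - 60 = -1116$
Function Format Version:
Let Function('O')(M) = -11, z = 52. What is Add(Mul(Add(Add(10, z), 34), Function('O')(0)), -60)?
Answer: -1116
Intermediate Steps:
Add(Mul(Add(Add(10, z), 34), Function('O')(0)), -60) = Add(Mul(Add(Add(10, 52), 34), -11), -60) = Add(Mul(Add(62, 34), -11), -60) = Add(Mul(96, -11), -60) = Add(-1056, -60) = -1116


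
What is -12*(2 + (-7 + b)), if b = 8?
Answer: -36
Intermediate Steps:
-12*(2 + (-7 + b)) = -12*(2 + (-7 + 8)) = -12*(2 + 1) = -12*3 = -36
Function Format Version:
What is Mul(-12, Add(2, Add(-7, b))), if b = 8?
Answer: -36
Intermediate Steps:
Mul(-12, Add(2, Add(-7, b))) = Mul(-12, Add(2, Add(-7, 8))) = Mul(-12, Add(2, 1)) = Mul(-12, 3) = -36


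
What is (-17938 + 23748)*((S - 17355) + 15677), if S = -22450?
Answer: -140183680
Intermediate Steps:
(-17938 + 23748)*((S - 17355) + 15677) = (-17938 + 23748)*((-22450 - 17355) + 15677) = 5810*(-39805 + 15677) = 5810*(-24128) = -140183680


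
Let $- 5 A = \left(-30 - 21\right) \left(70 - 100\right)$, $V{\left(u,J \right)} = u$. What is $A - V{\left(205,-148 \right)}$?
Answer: $-511$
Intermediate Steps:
$A = -306$ ($A = - \frac{\left(-30 - 21\right) \left(70 - 100\right)}{5} = - \frac{\left(-51\right) \left(-30\right)}{5} = \left(- \frac{1}{5}\right) 1530 = -306$)
$A - V{\left(205,-148 \right)} = -306 - 205 = -511$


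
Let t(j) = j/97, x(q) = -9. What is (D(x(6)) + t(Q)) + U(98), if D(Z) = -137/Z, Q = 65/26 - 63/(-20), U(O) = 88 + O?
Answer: 3514357/17460 ≈ 201.28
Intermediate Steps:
Q = 113/20 (Q = 65*(1/26) - 63*(-1/20) = 5/2 + 63/20 = 113/20 ≈ 5.6500)
t(j) = j/97 (t(j) = j*(1/97) = j/97)
(D(x(6)) + t(Q)) + U(98) = (-137/(-9) + (1/97)*(113/20)) + (88 + 98) = (-137*(-1/9) + 113/1940) + 186 = (137/9 + 113/1940) + 186 = 266797/17460 + 186 = 3514357/17460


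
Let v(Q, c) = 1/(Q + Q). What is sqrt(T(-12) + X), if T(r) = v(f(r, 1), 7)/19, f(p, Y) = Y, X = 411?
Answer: sqrt(593522)/38 ≈ 20.274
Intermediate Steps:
v(Q, c) = 1/(2*Q)
T(r) = 1/38 (T(r) = ((1/2)/1)/19 = ((1/2)*1)*(1/19) = (1/2)*(1/19) = 1/38)
sqrt(T(-12) + X) = sqrt(1/38 + 411) = sqrt(15619/38) = sqrt(593522)/38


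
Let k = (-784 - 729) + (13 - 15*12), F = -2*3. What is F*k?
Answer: 10080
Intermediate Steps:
F = -6
k = -1680 (k = -1513 + (13 - 180) = -1513 - 167 = -1680)
F*k = -6*(-1680) = 10080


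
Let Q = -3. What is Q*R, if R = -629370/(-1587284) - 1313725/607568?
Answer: 1277152200555/241095741328 ≈ 5.2973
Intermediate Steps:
R = -425717400185/241095741328 (R = -629370*(-1/1587284) - 1313725*1/607568 = 314685/793642 - 1313725/607568 = -425717400185/241095741328 ≈ -1.7658)
Q*R = -3*(-425717400185/241095741328) = 1277152200555/241095741328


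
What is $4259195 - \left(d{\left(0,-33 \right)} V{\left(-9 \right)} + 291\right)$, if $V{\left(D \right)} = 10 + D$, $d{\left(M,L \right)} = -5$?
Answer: $4258909$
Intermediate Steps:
$4259195 - \left(d{\left(0,-33 \right)} V{\left(-9 \right)} + 291\right) = 4259195 - \left(- 5 \left(10 - 9\right) + 291\right) = 4259195 - \left(\left(-5\right) 1 + 291\right) = 4259195 - \left(-5 + 291\right) = 4259195 - 286 = 4258909$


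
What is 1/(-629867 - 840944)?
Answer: -1/1470811 ≈ -6.7990e-7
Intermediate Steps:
1/(-629867 - 840944) = 1/(-1470811) = -1/1470811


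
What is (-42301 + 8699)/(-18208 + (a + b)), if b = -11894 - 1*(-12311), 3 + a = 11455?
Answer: 33602/6339 ≈ 5.3008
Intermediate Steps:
a = 11452 (a = -3 + 11455 = 11452)
b = 417 (b = -11894 + 12311 = 417)
(-42301 + 8699)/(-18208 + (a + b)) = (-42301 + 8699)/(-18208 + (11452 + 417)) = -33602/(-18208 + 11869) = -33602/(-6339) = -33602*(-1/6339) = 33602/6339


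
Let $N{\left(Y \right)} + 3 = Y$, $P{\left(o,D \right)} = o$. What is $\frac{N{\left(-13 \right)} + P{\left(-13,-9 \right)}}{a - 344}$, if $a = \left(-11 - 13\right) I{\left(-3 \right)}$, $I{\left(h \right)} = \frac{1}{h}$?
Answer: $\frac{29}{336} \approx 0.08631$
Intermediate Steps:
$N{\left(Y \right)} = -3 + Y$
$a = 8$ ($a = \frac{-11 - 13}{-3} = \left(-24\right) \left(- \frac{1}{3}\right) = 8$)
$\frac{N{\left(-13 \right)} + P{\left(-13,-9 \right)}}{a - 344} = \frac{\left(-3 - 13\right) - 13}{8 - 344} = \frac{-16 - 13}{-336} = \left(-29\right) \left(- \frac{1}{336}\right) = \frac{29}{336}$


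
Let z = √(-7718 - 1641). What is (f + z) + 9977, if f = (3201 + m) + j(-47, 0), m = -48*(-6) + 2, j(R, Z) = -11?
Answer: 13457 + 7*I*√191 ≈ 13457.0 + 96.742*I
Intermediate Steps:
m = 290 (m = 288 + 2 = 290)
z = 7*I*√191 (z = √(-9359) = 7*I*√191 ≈ 96.742*I)
f = 3480 (f = (3201 + 290) - 11 = 3491 - 11 = 3480)
(f + z) + 9977 = (3480 + 7*I*√191) + 9977 = 13457 + 7*I*√191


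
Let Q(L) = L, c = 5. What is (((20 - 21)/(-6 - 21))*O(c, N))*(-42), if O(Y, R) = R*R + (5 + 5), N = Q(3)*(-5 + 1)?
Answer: -2156/9 ≈ -239.56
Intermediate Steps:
N = -12 (N = 3*(-5 + 1) = 3*(-4) = -12)
O(Y, R) = 10 + R² (O(Y, R) = R² + 10 = 10 + R²)
(((20 - 21)/(-6 - 21))*O(c, N))*(-42) = (((20 - 21)/(-6 - 21))*(10 + (-12)²))*(-42) = ((-1/(-27))*(10 + 144))*(-42) = (-1*(-1/27)*154)*(-42) = ((1/27)*154)*(-42) = (154/27)*(-42) = -2156/9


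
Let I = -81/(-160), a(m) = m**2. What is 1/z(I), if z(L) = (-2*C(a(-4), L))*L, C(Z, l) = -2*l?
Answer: 6400/6561 ≈ 0.97546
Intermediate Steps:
I = 81/160 (I = -81*(-1/160) = 81/160 ≈ 0.50625)
z(L) = 4*L**2 (z(L) = (-(-4)*L)*L = (4*L)*L = 4*L**2)
1/z(I) = 1/(4*(81/160)**2) = 1/(4*(6561/25600)) = 1/(6561/6400) = 6400/6561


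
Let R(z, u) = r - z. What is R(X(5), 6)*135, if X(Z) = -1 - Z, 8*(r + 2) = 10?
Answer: 2835/4 ≈ 708.75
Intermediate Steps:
r = -3/4 (r = -2 + (1/8)*10 = -2 + 5/4 = -3/4 ≈ -0.75000)
R(z, u) = -3/4 - z
R(X(5), 6)*135 = (-3/4 - (-1 - 1*5))*135 = (-3/4 - (-1 - 5))*135 = (-3/4 - 1*(-6))*135 = (-3/4 + 6)*135 = (21/4)*135 = 2835/4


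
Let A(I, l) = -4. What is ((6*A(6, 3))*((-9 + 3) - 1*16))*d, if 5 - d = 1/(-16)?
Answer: 2673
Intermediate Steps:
d = 81/16 (d = 5 - 1/(-16) = 5 - 1*(-1/16) = 5 + 1/16 = 81/16 ≈ 5.0625)
((6*A(6, 3))*((-9 + 3) - 1*16))*d = ((6*(-4))*((-9 + 3) - 1*16))*(81/16) = -24*(-6 - 16)*(81/16) = -24*(-22)*(81/16) = 528*(81/16) = 2673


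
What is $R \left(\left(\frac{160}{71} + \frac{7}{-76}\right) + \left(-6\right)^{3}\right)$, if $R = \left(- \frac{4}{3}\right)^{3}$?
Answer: $\frac{18461968}{36423} \approx 506.88$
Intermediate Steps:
$R = - \frac{64}{27}$ ($R = \left(\left(-4\right) \frac{1}{3}\right)^{3} = \left(- \frac{4}{3}\right)^{3} = - \frac{64}{27} \approx -2.3704$)
$R \left(\left(\frac{160}{71} + \frac{7}{-76}\right) + \left(-6\right)^{3}\right) = - \frac{64 \left(\left(\frac{160}{71} + \frac{7}{-76}\right) + \left(-6\right)^{3}\right)}{27} = - \frac{64 \left(\left(160 \cdot \frac{1}{71} + 7 \left(- \frac{1}{76}\right)\right) - 216\right)}{27} = - \frac{64 \left(\left(\frac{160}{71} - \frac{7}{76}\right) - 216\right)}{27} = - \frac{64 \left(\frac{11663}{5396} - 216\right)}{27} = \left(- \frac{64}{27}\right) \left(- \frac{1153873}{5396}\right) = \frac{18461968}{36423}$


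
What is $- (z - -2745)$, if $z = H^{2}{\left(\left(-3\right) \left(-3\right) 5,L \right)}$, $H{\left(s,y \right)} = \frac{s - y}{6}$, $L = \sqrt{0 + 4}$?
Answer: $- \frac{100669}{36} \approx -2796.4$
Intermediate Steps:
$L = 2$ ($L = \sqrt{4} = 2$)
$H{\left(s,y \right)} = - \frac{y}{6} + \frac{s}{6}$ ($H{\left(s,y \right)} = \left(s - y\right) \frac{1}{6} = - \frac{y}{6} + \frac{s}{6}$)
$z = \frac{1849}{36}$ ($z = \left(\left(- \frac{1}{6}\right) 2 + \frac{\left(-3\right) \left(-3\right) 5}{6}\right)^{2} = \left(- \frac{1}{3} + \frac{9 \cdot 5}{6}\right)^{2} = \left(- \frac{1}{3} + \frac{1}{6} \cdot 45\right)^{2} = \left(- \frac{1}{3} + \frac{15}{2}\right)^{2} = \left(\frac{43}{6}\right)^{2} = \frac{1849}{36} \approx 51.361$)
$- (z - -2745) = - (\frac{1849}{36} - -2745) = - (\frac{1849}{36} + 2745) = \left(-1\right) \frac{100669}{36} = - \frac{100669}{36}$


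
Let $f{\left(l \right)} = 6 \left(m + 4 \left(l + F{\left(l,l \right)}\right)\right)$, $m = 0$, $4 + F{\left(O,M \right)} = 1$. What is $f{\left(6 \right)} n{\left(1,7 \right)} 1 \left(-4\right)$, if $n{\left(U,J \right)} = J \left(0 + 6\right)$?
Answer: $-12096$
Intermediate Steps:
$F{\left(O,M \right)} = -3$ ($F{\left(O,M \right)} = -4 + 1 = -3$)
$f{\left(l \right)} = -72 + 24 l$ ($f{\left(l \right)} = 6 \left(0 + 4 \left(l - 3\right)\right) = 6 \left(0 + 4 \left(-3 + l\right)\right) = 6 \left(0 + \left(-12 + 4 l\right)\right) = 6 \left(-12 + 4 l\right) = -72 + 24 l$)
$n{\left(U,J \right)} = 6 J$ ($n{\left(U,J \right)} = J 6 = 6 J$)
$f{\left(6 \right)} n{\left(1,7 \right)} 1 \left(-4\right) = \left(-72 + 24 \cdot 6\right) 6 \cdot 7 \cdot 1 \left(-4\right) = \left(-72 + 144\right) 42 \left(-4\right) = 72 \cdot 42 \left(-4\right) = 3024 \left(-4\right) = -12096$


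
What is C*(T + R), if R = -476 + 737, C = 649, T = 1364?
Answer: 1054625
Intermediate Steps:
R = 261
C*(T + R) = 649*(1364 + 261) = 649*1625 = 1054625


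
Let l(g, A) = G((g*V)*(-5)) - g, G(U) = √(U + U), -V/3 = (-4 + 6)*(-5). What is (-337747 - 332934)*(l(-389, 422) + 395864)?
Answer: -265759358293 - 6706810*√1167 ≈ -2.6599e+11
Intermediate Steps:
V = 30 (V = -3*(-4 + 6)*(-5) = -6*(-5) = -3*(-10) = 30)
G(U) = √2*√U (G(U) = √(2*U) = √2*√U)
l(g, A) = -g + 10*√3*√(-g) (l(g, A) = √2*√((g*30)*(-5)) - g = √2*√((30*g)*(-5)) - g = √2*√(-150*g) - g = √2*(5*√6*√(-g)) - g = 10*√3*√(-g) - g = -g + 10*√3*√(-g))
(-337747 - 332934)*(l(-389, 422) + 395864) = (-337747 - 332934)*((-1*(-389) + 10*√3*√(-1*(-389))) + 395864) = -670681*((389 + 10*√3*√389) + 395864) = -670681*((389 + 10*√1167) + 395864) = -670681*(396253 + 10*√1167) = -265759358293 - 6706810*√1167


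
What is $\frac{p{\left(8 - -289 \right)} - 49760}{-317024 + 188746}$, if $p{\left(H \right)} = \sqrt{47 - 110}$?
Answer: $\frac{24880}{64139} - \frac{3 i \sqrt{7}}{128278} \approx 0.38791 - 6.1875 \cdot 10^{-5} i$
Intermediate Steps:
$p{\left(H \right)} = 3 i \sqrt{7}$ ($p{\left(H \right)} = \sqrt{-63} = 3 i \sqrt{7}$)
$\frac{p{\left(8 - -289 \right)} - 49760}{-317024 + 188746} = \frac{3 i \sqrt{7} - 49760}{-317024 + 188746} = \frac{-49760 + 3 i \sqrt{7}}{-128278} = \left(-49760 + 3 i \sqrt{7}\right) \left(- \frac{1}{128278}\right) = \frac{24880}{64139} - \frac{3 i \sqrt{7}}{128278}$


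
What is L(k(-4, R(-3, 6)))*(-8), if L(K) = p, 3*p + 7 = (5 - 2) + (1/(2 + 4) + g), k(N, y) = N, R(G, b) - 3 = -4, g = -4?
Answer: 188/9 ≈ 20.889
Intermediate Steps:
R(G, b) = -1 (R(G, b) = 3 - 4 = -1)
p = -47/18 (p = -7/3 + ((5 - 2) + (1/(2 + 4) - 4))/3 = -7/3 + (3 + (1/6 - 4))/3 = -7/3 + (3 + (⅙ - 4))/3 = -7/3 + (3 - 23/6)/3 = -7/3 + (⅓)*(-⅚) = -7/3 - 5/18 = -47/18 ≈ -2.6111)
L(K) = -47/18
L(k(-4, R(-3, 6)))*(-8) = -47/18*(-8) = 188/9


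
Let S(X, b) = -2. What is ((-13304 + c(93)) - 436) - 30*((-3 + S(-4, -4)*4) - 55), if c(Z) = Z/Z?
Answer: -11759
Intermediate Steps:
c(Z) = 1
((-13304 + c(93)) - 436) - 30*((-3 + S(-4, -4)*4) - 55) = ((-13304 + 1) - 436) - 30*((-3 - 2*4) - 55) = (-13303 - 436) - 30*((-3 - 8) - 55) = -13739 - 30*(-11 - 55) = -13739 - 30*(-66) = -13739 + 1980 = -11759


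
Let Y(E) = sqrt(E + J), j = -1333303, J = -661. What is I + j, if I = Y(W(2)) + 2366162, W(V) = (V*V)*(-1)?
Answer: 1032859 + I*sqrt(665) ≈ 1.0329e+6 + 25.788*I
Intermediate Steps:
W(V) = -V**2 (W(V) = V**2*(-1) = -V**2)
Y(E) = sqrt(-661 + E) (Y(E) = sqrt(E - 661) = sqrt(-661 + E))
I = 2366162 + I*sqrt(665) (I = sqrt(-661 - 1*2**2) + 2366162 = sqrt(-661 - 1*4) + 2366162 = sqrt(-661 - 4) + 2366162 = sqrt(-665) + 2366162 = I*sqrt(665) + 2366162 = 2366162 + I*sqrt(665) ≈ 2.3662e+6 + 25.788*I)
I + j = (2366162 + I*sqrt(665)) - 1333303 = 1032859 + I*sqrt(665)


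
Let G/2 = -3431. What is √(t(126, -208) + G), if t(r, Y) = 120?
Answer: I*√6742 ≈ 82.11*I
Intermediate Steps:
G = -6862 (G = 2*(-3431) = -6862)
√(t(126, -208) + G) = √(120 - 6862) = √(-6742) = I*√6742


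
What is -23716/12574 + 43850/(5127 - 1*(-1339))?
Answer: 99505561/20325871 ≈ 4.8955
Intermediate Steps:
-23716/12574 + 43850/(5127 - 1*(-1339)) = -23716*1/12574 + 43850/(5127 + 1339) = -11858/6287 + 43850/6466 = -11858/6287 + 43850*(1/6466) = -11858/6287 + 21925/3233 = 99505561/20325871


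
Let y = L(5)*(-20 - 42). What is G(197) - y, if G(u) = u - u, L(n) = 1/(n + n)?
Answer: 31/5 ≈ 6.2000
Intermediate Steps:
L(n) = 1/(2*n)
G(u) = 0
y = -31/5 (y = ((½)/5)*(-20 - 42) = ((½)*(⅕))*(-62) = (⅒)*(-62) = -31/5 ≈ -6.2000)
G(197) - y = 0 - 1*(-31/5) = 0 + 31/5 = 31/5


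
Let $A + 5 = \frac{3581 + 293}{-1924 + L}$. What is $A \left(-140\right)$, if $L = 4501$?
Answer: $\frac{1261540}{2577} \approx 489.54$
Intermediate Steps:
$A = - \frac{9011}{2577}$ ($A = -5 + \frac{3581 + 293}{-1924 + 4501} = -5 + \frac{3874}{2577} = - \frac{9011}{2577} \approx -3.4967$)
$A \left(-140\right) = \left(- \frac{9011}{2577}\right) \left(-140\right) = \frac{1261540}{2577}$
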